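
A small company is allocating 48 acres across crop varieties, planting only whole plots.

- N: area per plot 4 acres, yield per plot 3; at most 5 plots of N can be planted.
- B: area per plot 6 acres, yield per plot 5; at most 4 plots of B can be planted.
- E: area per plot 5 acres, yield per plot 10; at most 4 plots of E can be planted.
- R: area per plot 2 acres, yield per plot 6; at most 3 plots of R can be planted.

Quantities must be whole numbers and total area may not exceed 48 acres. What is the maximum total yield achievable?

R has the best ratio (6/2); taking only R gives at most 3×6 = 18 (stopped by the supply cap of 3).
Mixing does better — 1×N, 3×B, 4×E, and 3×R: area 48 ≤ 48, yield 1·3 + 3·5 + 4·10 + 3·6 = 76.

76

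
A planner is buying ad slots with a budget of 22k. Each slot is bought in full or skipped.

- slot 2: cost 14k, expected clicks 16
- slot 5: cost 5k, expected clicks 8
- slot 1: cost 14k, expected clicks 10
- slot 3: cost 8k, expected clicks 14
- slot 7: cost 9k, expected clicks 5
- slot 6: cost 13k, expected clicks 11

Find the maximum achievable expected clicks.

Allowing fractional choices, the relaxed optimum would be about 32.3, but ad slots are indivisible.
slot 2 + slot 3: cost 14 + 8 = 22 ≤ 22, expected clicks 16 + 14 = 30.
slot 5 + slot 3 + slot 7: cost 5 + 8 + 9 = 22 ≤ 22, expected clicks 8 + 14 + 5 = 27.
Best is slot 2 and slot 3 with total expected clicks 30.

30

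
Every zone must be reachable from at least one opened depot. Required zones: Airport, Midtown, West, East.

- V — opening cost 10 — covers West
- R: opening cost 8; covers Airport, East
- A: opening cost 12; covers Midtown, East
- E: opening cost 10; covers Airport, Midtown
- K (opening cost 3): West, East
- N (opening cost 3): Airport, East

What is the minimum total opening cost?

The greedy cost-per-new-zone heuristic would pick K, N, and E for 16, but a cheaper cover exists.
Choose E and K: together they cover Airport, Midtown, West, East — every zone.
Total opening cost: 10 + 3 = 13.
No cover costs less than 13.

13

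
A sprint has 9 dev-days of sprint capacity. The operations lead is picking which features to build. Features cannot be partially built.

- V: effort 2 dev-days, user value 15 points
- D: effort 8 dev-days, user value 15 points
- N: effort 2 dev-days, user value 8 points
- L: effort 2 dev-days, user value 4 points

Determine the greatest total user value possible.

This is a 0-1 knapsack instance.
V + N + L: effort 2 + 2 + 2 = 6 ≤ 9, user value 15 + 8 + 4 = 27.
V + N: effort 2 + 2 = 4 ≤ 9, user value 15 + 8 = 23.
Best is V, N, and L with total user value 27.

27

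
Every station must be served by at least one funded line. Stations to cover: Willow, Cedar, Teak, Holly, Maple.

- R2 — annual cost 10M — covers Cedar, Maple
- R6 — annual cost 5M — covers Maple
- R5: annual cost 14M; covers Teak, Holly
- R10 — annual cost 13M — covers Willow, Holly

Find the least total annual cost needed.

Choose R2, R5, and R10: together they cover Willow, Cedar, Teak, Holly, Maple — every station.
Total annual cost: 10 + 14 + 13 = 37.
No cover costs less than 37.

37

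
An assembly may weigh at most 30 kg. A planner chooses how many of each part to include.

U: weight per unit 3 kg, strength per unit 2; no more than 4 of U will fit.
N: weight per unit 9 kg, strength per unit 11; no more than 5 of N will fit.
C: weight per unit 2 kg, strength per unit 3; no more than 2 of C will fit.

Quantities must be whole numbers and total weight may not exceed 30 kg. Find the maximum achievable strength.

This is a bounded integer knapsack.
3×N and 1×C: weight 29 ≤ 30, strength 3·11 + 1·3 = 36.
1×U and 3×N: weight 30 ≤ 30, strength 1·2 + 3·11 = 35.
Best is 36.

36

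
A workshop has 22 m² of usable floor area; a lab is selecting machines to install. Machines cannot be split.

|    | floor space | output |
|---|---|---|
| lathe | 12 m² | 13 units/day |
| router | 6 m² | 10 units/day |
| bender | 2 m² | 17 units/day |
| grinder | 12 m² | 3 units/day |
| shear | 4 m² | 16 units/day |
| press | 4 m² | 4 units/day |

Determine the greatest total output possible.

50

Allowing fractional choices, the relaxed optimum would be about 53.8, but machines are indivisible.
router + bender + shear + press: floor space 6 + 2 + 4 + 4 = 16 ≤ 22, output 10 + 17 + 16 + 4 = 47.
lathe + bender + shear: floor space 12 + 2 + 4 = 18 ≤ 22, output 13 + 17 + 16 = 46.
lathe + bender + shear + press: floor space 12 + 2 + 4 + 4 = 22 ≤ 22, output 13 + 17 + 16 + 4 = 50.
Best is lathe, bender, shear, and press with total output 50.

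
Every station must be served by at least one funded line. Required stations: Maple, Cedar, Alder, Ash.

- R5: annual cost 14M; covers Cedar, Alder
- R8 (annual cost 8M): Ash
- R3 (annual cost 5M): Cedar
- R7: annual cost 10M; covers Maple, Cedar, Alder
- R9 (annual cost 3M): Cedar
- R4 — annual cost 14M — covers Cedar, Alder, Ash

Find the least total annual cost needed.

The greedy cost-per-new-station heuristic would pick R9, R7, and R8 for 21, but a cheaper cover exists.
Choose R8 and R7: together they cover Maple, Cedar, Alder, Ash — every station.
Total annual cost: 8 + 10 = 18.
No cover costs less than 18.

18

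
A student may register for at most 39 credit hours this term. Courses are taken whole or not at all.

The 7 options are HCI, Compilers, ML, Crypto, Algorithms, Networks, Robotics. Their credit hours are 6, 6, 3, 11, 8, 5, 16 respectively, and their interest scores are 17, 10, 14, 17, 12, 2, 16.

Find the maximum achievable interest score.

72

Allowing fractional choices, the relaxed optimum would be about 75.0, but courses are indivisible.
HCI + Compilers + ML + Crypto + Algorithms: credit hours 6 + 6 + 3 + 11 + 8 = 34 ≤ 39, interest score 17 + 10 + 14 + 17 + 12 = 70.
HCI + Compilers + ML + Crypto + Algorithms + Networks: credit hours 6 + 6 + 3 + 11 + 8 + 5 = 39 ≤ 39, interest score 17 + 10 + 14 + 17 + 12 + 2 = 72.
Best is HCI, Compilers, ML, Crypto, Algorithms, and Networks with total interest score 72.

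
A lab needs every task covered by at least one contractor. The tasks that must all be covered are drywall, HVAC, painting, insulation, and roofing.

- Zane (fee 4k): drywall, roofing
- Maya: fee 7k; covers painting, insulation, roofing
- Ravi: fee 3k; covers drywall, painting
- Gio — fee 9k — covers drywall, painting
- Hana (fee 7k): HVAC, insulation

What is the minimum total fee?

This is an integer covering problem.
The greedy cost-per-new-task heuristic would pick Ravi, Maya, and Hana for 17, but a cheaper cover exists.
Choose Zane, Ravi, and Hana: together they cover drywall, HVAC, painting, insulation, roofing — every task.
Total fee: 4 + 3 + 7 = 14.
No cover costs less than 14.

14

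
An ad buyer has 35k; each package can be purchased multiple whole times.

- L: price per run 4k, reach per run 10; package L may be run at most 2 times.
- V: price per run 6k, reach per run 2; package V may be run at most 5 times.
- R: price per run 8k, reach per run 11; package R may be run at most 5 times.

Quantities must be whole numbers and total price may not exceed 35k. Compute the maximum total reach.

Take 2×L and 3×R: price 32 ≤ 35, reach 2·10 + 3·11 = 53.
L has the best ratio (10/4) and is taken to its limit of 2; remaining capacity is filled optimally with the others.

53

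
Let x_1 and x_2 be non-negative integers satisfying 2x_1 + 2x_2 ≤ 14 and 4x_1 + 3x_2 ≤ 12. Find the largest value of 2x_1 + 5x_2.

(x_1,x_2)=(0,4): 2·0+2·4=8≤14, 4·0+3·4=12≤12, objective 20.
(x_1,x_2)=(0,3): 2·0+2·3=6≤14, 4·0+3·3=9≤12, objective 15.
No feasible integer point exceeds 20.

20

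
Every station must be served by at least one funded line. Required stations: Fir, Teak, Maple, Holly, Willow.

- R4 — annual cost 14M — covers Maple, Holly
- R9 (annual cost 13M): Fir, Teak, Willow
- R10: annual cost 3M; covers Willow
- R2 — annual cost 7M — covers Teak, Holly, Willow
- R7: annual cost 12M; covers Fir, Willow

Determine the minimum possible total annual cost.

Choose R4 and R9: together they cover Fir, Teak, Maple, Holly, Willow — every station.
Total annual cost: 14 + 13 = 27.

27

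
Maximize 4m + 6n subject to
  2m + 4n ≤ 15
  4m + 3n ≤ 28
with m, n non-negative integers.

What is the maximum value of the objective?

Relaxing integrality, the LP optimum is 29.20 at (m,n) = (6.7, 0.4), which is not an integer point.
(m,n)=(7,0): 2·7+4·0=14≤15, 4·7+3·0=28≤28, objective 28.
(m,n)=(5,1): 2·5+4·1=14≤15, 4·5+3·1=23≤28, objective 26.
(m,n)=(6,0): 2·6+4·0=12≤15, 4·6+3·0=24≤28, objective 24.
The best lattice point is (7,0), giving 28.

28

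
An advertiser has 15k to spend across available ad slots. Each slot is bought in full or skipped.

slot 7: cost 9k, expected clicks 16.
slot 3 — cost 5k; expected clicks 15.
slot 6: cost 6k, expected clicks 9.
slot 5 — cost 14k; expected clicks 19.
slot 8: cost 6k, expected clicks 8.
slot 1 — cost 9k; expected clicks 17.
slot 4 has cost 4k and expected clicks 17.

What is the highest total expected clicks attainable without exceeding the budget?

Treat it as a binary knapsack problem.
Take slot 3, slot 6, and slot 4: cost 5 + 6 + 4 = 15 ≤ 15, expected clicks 15 + 9 + 17 = 41.
No other feasible combination does better.

41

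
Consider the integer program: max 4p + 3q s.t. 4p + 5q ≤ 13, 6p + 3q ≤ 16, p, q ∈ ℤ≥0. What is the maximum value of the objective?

11

The continuous relaxation peaks at (2.28, 0.778) with value 11.44; rounding to a feasible lattice point costs some objective.
(p,q)=(2,1): 4·2+5·1=13≤13, 6·2+3·1=15≤16, objective 11.
(p,q)=(2,0): 4·2+5·0=8≤13, 6·2+3·0=12≤16, objective 8.
The best lattice point is (2,1), giving 11.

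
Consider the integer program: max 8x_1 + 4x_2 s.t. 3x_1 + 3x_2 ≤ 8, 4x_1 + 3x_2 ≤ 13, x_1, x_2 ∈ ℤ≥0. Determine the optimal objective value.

(x_1,x_2)=(2,0): 3·2+3·0=6≤8, 4·2+3·0=8≤13, objective 16.
(x_1,x_2)=(1,1): 3·1+3·1=6≤8, 4·1+3·1=7≤13, objective 12.
(x_1,x_2)=(1,0): 3·1+3·0=3≤8, 4·1+3·0=4≤13, objective 8.
No feasible integer point exceeds 16.

16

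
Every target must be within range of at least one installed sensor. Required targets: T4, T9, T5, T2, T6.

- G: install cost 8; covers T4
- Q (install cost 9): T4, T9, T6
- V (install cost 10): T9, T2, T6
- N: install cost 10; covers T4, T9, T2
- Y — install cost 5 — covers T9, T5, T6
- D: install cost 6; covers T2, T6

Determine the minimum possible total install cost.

This is an integer covering problem.
Choose N and Y: together they cover T4, T9, T5, T2, T6 — every target.
Total install cost: 10 + 5 = 15.
No cover costs less than 15.

15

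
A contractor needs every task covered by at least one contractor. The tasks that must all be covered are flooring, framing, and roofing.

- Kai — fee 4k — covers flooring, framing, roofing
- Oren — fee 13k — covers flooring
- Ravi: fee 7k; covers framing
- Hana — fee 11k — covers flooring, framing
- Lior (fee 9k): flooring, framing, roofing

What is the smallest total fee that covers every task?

4

This is an integer covering problem.
Kai alone covers flooring, framing, roofing — every task.
Total fee: 4.
No cover costs less than 4.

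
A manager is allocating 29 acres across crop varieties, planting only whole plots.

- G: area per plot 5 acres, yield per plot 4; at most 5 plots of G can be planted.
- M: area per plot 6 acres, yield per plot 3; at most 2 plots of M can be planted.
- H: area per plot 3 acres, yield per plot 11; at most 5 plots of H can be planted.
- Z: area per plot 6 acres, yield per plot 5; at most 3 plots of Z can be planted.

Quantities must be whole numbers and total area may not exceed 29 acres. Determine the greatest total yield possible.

Take 5×H and 2×Z: area 27 ≤ 29, yield 5·11 + 2·5 = 65.
H has the best ratio (11/3) and is taken to its limit of 5; remaining capacity is filled optimally with the others.

65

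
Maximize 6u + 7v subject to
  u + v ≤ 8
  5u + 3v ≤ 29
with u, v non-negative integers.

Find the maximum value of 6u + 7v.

(u,v)=(0,8): 1·0+1·8=8≤8, 5·0+3·8=24≤29, objective 56.
(u,v)=(1,7): 1·1+1·7=8≤8, 5·1+3·7=26≤29, objective 55.
(u,v)=(0,7): 1·0+1·7=7≤8, 5·0+3·7=21≤29, objective 49.
No feasible integer point exceeds 56.

56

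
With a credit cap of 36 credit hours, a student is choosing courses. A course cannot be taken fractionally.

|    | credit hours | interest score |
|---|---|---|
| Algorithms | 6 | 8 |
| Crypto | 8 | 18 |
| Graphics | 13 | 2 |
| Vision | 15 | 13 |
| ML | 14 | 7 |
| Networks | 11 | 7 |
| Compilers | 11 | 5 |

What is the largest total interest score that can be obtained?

Algorithms + Crypto + Vision: credit hours 6 + 8 + 15 = 29 ≤ 36, interest score 8 + 18 + 13 = 39.
Algorithms + Crypto + Networks + Compilers: credit hours 6 + 8 + 11 + 11 = 36 ≤ 36, interest score 8 + 18 + 7 + 5 = 38.
Crypto + Vision + Networks: credit hours 8 + 15 + 11 = 34 ≤ 36, interest score 18 + 13 + 7 = 38.
Best is Algorithms, Crypto, and Vision with total interest score 39.

39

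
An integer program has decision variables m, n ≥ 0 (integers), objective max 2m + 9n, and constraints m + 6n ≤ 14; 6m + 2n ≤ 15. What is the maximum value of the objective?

(m,n)=(1,2) is feasible, giving 20.
(m,n)=(0,2) is feasible, giving 18.
The best lattice point is (1,2), giving 20.

20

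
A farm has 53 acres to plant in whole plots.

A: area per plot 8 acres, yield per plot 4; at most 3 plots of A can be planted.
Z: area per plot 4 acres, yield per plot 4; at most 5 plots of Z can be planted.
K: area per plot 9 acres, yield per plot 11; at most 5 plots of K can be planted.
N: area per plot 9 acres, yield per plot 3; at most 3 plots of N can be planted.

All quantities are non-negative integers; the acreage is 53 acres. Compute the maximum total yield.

63

K has the best ratio (11/9); taking only K gives at most 5×11 = 55 (stopped by the area limit).
Mixing does better — 2×Z and 5×K: area 53 ≤ 53, yield 2·4 + 5·11 = 63.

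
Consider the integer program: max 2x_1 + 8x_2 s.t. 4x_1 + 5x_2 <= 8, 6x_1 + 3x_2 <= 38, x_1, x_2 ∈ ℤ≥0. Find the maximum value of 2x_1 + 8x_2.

8

(x_1,x_2)=(0,1): 4·0+5·1=5≤8, 6·0+3·1=3≤38, objective 8.
(x_1,x_2)=(1,0): 4·1+5·0=4≤8, 6·1+3·0=6≤38, objective 2.
(x_1,x_2)=(0,0): 4·0+5·0=0≤8, 6·0+3·0=0≤38, objective 0.
No feasible integer point exceeds 8.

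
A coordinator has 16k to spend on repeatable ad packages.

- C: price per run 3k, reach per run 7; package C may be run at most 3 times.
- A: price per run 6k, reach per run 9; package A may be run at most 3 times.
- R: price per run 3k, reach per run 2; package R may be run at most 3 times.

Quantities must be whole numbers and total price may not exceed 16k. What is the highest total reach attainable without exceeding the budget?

30

C has the best ratio (7/3); taking only C gives at most 3×7 = 21 (stopped by the supply cap of 3).
Mixing does better — 3×C and 1×A: price 15 ≤ 16, reach 3·7 + 1·9 = 30.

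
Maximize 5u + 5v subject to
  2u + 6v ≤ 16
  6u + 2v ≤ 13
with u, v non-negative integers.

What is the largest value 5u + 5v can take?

15

(u,v)=(1,2) is feasible, giving 15.
(u,v)=(0,2) is feasible, giving 10.
No feasible integer point exceeds 15.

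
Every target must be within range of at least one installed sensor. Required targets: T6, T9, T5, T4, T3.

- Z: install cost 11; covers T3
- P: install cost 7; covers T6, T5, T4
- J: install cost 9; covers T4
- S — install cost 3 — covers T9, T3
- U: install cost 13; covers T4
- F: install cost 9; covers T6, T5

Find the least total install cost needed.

10

Choose P and S: together they cover T6, T9, T5, T4, T3 — every target.
Total install cost: 7 + 3 = 10.
No cover costs less than 10.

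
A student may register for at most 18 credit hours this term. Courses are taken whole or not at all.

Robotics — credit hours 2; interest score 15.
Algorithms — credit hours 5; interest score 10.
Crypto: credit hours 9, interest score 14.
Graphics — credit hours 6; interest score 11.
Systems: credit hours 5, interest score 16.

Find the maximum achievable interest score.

52

Take Robotics, Algorithms, Graphics, and Systems: credit hours 2 + 5 + 6 + 5 = 18 ≤ 18, interest score 15 + 10 + 11 + 16 = 52.
No other feasible combination does better.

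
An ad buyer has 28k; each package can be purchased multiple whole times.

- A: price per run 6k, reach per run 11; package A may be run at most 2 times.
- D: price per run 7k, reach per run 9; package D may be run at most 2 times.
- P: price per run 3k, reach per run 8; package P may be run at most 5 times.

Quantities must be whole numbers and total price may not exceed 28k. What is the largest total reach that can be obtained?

P has the best ratio (8/3); taking only P gives at most 5×8 = 40 (stopped by the supply cap of 5).
Mixing does better — 2×A and 5×P: price 27 ≤ 28, reach 2·11 + 5·8 = 62.

62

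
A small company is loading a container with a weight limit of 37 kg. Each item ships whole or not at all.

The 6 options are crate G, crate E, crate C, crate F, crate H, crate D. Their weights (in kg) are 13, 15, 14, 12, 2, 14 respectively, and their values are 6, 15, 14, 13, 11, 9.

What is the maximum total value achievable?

40

Treat it as a binary knapsack problem.
Allowing fractional choices, the relaxed optimum would be about 47.0, but items are indivisible.
crate E + crate F + crate H: weight 15 + 12 + 2 = 29 ≤ 37, value 15 + 13 + 11 = 39.
crate E + crate C + crate H: weight 15 + 14 + 2 = 31 ≤ 37, value 15 + 14 + 11 = 40.
Best is crate E, crate C, and crate H with total value 40.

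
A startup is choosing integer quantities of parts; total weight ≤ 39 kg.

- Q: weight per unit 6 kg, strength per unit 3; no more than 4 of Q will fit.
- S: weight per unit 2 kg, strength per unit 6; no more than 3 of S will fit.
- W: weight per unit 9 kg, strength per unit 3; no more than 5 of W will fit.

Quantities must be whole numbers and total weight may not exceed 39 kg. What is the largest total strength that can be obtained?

33

S has the best ratio (6/2); taking only S gives at most 3×6 = 18 (stopped by the supply cap of 3).
Mixing does better — 4×Q, 3×S, and 1×W: weight 39 ≤ 39, strength 4·3 + 3·6 + 1·3 = 33.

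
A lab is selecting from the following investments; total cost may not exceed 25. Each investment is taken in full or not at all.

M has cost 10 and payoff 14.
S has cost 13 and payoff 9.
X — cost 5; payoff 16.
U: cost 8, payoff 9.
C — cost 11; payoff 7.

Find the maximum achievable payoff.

X + U + C: cost 5 + 8 + 11 = 24 ≤ 25, payoff 16 + 9 + 7 = 32.
M + X + U: cost 10 + 5 + 8 = 23 ≤ 25, payoff 14 + 16 + 9 = 39.
M + X: cost 10 + 5 = 15 ≤ 25, payoff 14 + 16 = 30.
Best is M, X, and U with total payoff 39.

39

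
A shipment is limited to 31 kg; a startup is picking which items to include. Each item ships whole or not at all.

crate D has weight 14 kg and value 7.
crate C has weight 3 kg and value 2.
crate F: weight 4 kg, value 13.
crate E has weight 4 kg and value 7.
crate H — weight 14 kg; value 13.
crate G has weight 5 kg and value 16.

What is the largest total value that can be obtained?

crate C + crate F + crate E + crate H + crate G: weight 3 + 4 + 4 + 14 + 5 = 30 ≤ 31, value 2 + 13 + 7 + 13 + 16 = 51.
crate F + crate E + crate H + crate G: weight 4 + 4 + 14 + 5 = 27 ≤ 31, value 13 + 7 + 13 + 16 = 49.
Best is crate C, crate F, crate E, crate H, and crate G with total value 51.

51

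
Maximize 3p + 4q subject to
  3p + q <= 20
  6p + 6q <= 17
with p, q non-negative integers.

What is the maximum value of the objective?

8

Relaxing integrality, the LP optimum is 11.33 at (p,q) = (0, 2.83), which is not an integer point.
(p,q)=(0,2): 3·0+1·2=2≤20, 6·0+6·2=12≤17, objective 8.
(p,q)=(1,1): 3·1+1·1=4≤20, 6·1+6·1=12≤17, objective 7.
(p,q)=(0,1): 3·0+1·1=1≤20, 6·0+6·1=6≤17, objective 4.
Maximum is 8 at (p,q)=(0,2).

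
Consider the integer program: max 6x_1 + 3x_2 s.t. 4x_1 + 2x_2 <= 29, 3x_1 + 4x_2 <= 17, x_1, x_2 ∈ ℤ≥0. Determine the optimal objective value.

30

Relaxing integrality, the LP optimum is 34.00 at (x_1,x_2) = (5.67, 0), which is not an integer point.
(x_1,x_2)=(5,0): 4·5+2·0=20≤29, 3·5+4·0=15≤17, objective 30.
(x_1,x_2)=(4,1): 4·4+2·1=18≤29, 3·4+4·1=16≤17, objective 27.
The best lattice point is (5,0), giving 30.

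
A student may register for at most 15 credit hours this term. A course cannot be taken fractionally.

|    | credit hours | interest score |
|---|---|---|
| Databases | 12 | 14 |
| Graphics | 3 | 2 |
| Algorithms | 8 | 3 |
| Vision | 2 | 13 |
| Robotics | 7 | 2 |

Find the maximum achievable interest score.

Treat it as a binary knapsack problem.
Allowing fractional choices, the relaxed optimum would be about 27.7, but courses are indivisible.
Databases + Vision: credit hours 12 + 2 = 14 ≤ 15, interest score 14 + 13 = 27.
Graphics + Algorithms + Vision: credit hours 3 + 8 + 2 = 13 ≤ 15, interest score 2 + 3 + 13 = 18.
Best is Databases and Vision with total interest score 27.

27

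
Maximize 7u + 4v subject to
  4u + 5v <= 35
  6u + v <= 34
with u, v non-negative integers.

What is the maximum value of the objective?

Relaxing integrality, the LP optimum is 47.73 at (u,v) = (5.19, 2.85), which is not an integer point.
(u,v)=(5,3): 4·5+5·3=35≤35, 6·5+1·3=33≤34, objective 47.
(u,v)=(5,2): 4·5+5·2=30≤35, 6·5+1·2=32≤34, objective 43.
(u,v)=(4,3): 4·4+5·3=31≤35, 6·4+1·3=27≤34, objective 40.
The best lattice point is (5,3), giving 47.

47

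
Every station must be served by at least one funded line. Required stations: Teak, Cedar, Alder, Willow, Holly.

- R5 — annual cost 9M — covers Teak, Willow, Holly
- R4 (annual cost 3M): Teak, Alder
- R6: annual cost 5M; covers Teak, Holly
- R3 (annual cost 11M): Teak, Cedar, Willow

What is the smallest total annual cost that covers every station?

19

This is a weighted set-cover instance.
The greedy cost-per-new-station heuristic would pick R4, R5, and R3 for 23, but a cheaper cover exists.
Choose R4, R6, and R3: together they cover Teak, Cedar, Alder, Willow, Holly — every station.
Total annual cost: 3 + 5 + 11 = 19.
No cover costs less than 19.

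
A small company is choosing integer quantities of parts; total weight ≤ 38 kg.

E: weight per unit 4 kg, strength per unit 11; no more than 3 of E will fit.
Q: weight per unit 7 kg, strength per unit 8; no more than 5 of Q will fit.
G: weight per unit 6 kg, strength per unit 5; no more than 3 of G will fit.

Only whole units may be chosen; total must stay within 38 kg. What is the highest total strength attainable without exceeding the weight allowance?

59

E has the best ratio (11/4); taking only E gives at most 3×11 = 33 (stopped by the supply cap of 3).
Mixing does better — 3×E, 2×Q, and 2×G: weight 38 ≤ 38, strength 3·11 + 2·8 + 2·5 = 59.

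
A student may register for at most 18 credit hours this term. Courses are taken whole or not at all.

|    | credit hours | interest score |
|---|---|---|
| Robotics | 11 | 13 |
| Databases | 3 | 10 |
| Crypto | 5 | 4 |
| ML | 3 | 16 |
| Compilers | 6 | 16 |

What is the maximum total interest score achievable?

This is an integer program with binary decision variables.
Allowing fractional choices, the relaxed optimum would be about 49.1, but courses are indivisible.
Databases + ML + Compilers: credit hours 3 + 3 + 6 = 12 ≤ 18, interest score 10 + 16 + 16 = 42.
Databases + Crypto + ML + Compilers: credit hours 3 + 5 + 3 + 6 = 17 ≤ 18, interest score 10 + 4 + 16 + 16 = 46.
Best is Databases, Crypto, ML, and Compilers with total interest score 46.

46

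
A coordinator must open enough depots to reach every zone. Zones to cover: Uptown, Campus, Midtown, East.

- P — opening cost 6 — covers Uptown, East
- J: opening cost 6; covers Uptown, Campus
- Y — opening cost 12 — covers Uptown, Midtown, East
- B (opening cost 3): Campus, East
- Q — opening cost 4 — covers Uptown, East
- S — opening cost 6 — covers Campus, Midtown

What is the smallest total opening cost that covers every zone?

10

The greedy cost-per-new-zone heuristic would pick B, Q, and S for 13, but a cheaper cover exists.
Choose Q and S: together they cover Uptown, Campus, Midtown, East — every zone.
Total opening cost: 4 + 6 = 10.
No cover costs less than 10.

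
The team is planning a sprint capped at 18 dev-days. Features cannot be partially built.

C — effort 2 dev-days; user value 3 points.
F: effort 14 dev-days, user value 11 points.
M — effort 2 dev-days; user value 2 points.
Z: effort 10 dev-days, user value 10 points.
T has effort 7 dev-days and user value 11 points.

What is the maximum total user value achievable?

21

This is an integer program with binary decision variables.
Take Z and T: effort 10 + 7 = 17 ≤ 18, user value 10 + 11 = 21.
No other feasible combination does better.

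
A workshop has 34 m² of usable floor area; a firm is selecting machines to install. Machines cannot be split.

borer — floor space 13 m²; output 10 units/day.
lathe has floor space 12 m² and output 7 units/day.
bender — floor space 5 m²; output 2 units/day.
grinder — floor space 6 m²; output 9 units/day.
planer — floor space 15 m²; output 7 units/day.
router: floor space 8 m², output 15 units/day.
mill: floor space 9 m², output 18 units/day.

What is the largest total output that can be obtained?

Treat it as a binary knapsack problem.
Allowing fractional choices, the relaxed optimum would be about 50.5, but machines are indivisible.
borer + router + mill: floor space 13 + 8 + 9 = 30 ≤ 34, output 10 + 15 + 18 = 43.
bender + grinder + router + mill: floor space 5 + 6 + 8 + 9 = 28 ≤ 34, output 2 + 9 + 15 + 18 = 44.
grinder + router + mill: floor space 6 + 8 + 9 = 23 ≤ 34, output 9 + 15 + 18 = 42.
Best is bender, grinder, router, and mill with total output 44.

44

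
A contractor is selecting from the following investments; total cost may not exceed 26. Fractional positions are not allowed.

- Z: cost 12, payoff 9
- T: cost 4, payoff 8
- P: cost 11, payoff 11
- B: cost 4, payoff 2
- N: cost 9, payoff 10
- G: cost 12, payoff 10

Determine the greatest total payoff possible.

This is an integer program with binary decision variables.
Allowing fractional choices, the relaxed optimum would be about 30.7, but investments are indivisible.
Z + T + N: cost 12 + 4 + 9 = 25 ≤ 26, payoff 9 + 8 + 10 = 27.
T + N + G: cost 4 + 9 + 12 = 25 ≤ 26, payoff 8 + 10 + 10 = 28.
T + P + N: cost 4 + 11 + 9 = 24 ≤ 26, payoff 8 + 11 + 10 = 29.
Best is T, P, and N with total payoff 29.

29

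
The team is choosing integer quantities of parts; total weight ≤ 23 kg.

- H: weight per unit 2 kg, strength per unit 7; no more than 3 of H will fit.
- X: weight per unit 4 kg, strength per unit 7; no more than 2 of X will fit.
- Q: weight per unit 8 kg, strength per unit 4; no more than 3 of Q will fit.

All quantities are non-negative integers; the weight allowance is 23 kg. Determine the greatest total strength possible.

H has the best ratio (7/2); taking only H gives at most 3×7 = 21 (stopped by the supply cap of 3).
Mixing does better — 3×H, 2×X, and 1×Q: weight 22 ≤ 23, strength 3·7 + 2·7 + 1·4 = 39.

39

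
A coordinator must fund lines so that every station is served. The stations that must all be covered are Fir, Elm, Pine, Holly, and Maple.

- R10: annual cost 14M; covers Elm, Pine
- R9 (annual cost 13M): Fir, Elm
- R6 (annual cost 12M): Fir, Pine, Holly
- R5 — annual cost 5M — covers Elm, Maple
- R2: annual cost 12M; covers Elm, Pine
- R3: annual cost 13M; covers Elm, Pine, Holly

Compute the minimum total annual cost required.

This is a weighted set-cover instance.
Choose R6 and R5: together they cover Fir, Elm, Pine, Holly, Maple — every station.
Total annual cost: 12 + 5 = 17.
No cover costs less than 17.

17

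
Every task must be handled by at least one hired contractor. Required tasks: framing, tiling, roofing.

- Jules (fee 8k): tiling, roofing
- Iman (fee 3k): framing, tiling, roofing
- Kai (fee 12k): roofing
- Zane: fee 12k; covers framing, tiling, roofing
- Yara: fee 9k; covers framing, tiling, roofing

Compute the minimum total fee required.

3

Iman alone covers framing, tiling, roofing — every task.
Total fee: 3.
No cover costs less than 3.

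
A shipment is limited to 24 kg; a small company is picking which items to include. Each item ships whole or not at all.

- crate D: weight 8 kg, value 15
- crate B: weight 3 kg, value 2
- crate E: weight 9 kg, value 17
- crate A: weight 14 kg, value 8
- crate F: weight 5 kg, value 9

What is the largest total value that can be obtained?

Allowing fractional choices, the relaxed optimum would be about 42.3, but items are indivisible.
crate D + crate E + crate F: weight 8 + 9 + 5 = 22 ≤ 24, value 15 + 17 + 9 = 41.
crate D + crate E: weight 8 + 9 = 17 ≤ 24, value 15 + 17 = 32.
crate D + crate B + crate E: weight 8 + 3 + 9 = 20 ≤ 24, value 15 + 2 + 17 = 34.
Best is crate D, crate E, and crate F with total value 41.

41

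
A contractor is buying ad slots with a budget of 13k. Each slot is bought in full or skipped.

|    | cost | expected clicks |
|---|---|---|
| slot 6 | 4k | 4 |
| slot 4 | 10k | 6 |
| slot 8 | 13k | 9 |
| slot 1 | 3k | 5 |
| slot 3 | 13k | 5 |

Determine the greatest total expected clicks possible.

Treat it as a binary knapsack problem.
Take slot 4 and slot 1: cost 10 + 3 = 13 ≤ 13, expected clicks 6 + 5 = 11.
No other feasible combination does better.

11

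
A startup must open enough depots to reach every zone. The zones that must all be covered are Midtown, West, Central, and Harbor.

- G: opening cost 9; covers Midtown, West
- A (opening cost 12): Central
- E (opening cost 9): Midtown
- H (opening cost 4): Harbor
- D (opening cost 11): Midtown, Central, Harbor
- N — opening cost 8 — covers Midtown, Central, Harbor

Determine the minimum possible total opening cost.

Choose G and N: together they cover Midtown, West, Central, Harbor — every zone.
Total opening cost: 9 + 8 = 17.
No cover costs less than 17.

17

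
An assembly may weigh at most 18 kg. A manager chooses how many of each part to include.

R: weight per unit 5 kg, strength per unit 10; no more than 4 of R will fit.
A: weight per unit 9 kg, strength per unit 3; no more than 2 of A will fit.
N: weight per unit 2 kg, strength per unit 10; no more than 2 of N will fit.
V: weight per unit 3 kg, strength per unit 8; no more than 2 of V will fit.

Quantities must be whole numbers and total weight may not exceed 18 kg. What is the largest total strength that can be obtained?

This is a bounded integer knapsack.
Take 2×R, 2×N, and 1×V: weight 17 ≤ 18, strength 2·10 + 2·10 + 1·8 = 48.
N has the best ratio (10/2) and is taken to its limit of 2; remaining capacity is filled optimally with the others.

48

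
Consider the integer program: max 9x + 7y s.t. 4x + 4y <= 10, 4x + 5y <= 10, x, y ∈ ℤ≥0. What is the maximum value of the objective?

The continuous relaxation peaks at (2.5, 0) with value 22.50; rounding to a feasible lattice point costs some objective.
(x,y)=(2,0): 4·2+4·0=8≤10, 4·2+5·0=8≤10, objective 18.
(x,y)=(1,1): 4·1+4·1=8≤10, 4·1+5·1=9≤10, objective 16.
Maximum is 18 at (x,y)=(2,0).

18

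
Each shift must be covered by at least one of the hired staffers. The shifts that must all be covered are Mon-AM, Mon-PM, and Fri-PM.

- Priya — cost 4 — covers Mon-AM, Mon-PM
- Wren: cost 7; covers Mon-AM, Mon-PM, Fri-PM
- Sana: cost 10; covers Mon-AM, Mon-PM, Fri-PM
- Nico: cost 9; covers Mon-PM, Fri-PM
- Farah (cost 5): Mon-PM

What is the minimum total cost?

7

The greedy cost-per-new-shift heuristic would pick Priya and Wren for 11, but a cheaper cover exists.
Wren alone covers Mon-AM, Mon-PM, Fri-PM — every shift.
Total cost: 7.
No cover costs less than 7.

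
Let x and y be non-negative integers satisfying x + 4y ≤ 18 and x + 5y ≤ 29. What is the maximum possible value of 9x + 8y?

(x,y)=(18,0): 1·18+4·0=18≤18, 1·18+5·0=18≤29, objective 162.
(x,y)=(17,0): 1·17+4·0=17≤18, 1·17+5·0=17≤29, objective 153.
No feasible integer point exceeds 162.

162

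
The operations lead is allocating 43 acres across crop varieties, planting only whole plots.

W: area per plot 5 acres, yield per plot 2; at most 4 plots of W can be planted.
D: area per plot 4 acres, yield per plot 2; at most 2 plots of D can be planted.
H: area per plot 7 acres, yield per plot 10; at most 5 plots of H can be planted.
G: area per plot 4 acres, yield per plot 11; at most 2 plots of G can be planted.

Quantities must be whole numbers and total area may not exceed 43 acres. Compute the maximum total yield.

This is a bounded integer knapsack.
Take 5×H and 2×G: area 43 ≤ 43, yield 5·10 + 2·11 = 72.
G has the best ratio (11/4) and is taken to its limit of 2; remaining capacity is filled optimally with the others.

72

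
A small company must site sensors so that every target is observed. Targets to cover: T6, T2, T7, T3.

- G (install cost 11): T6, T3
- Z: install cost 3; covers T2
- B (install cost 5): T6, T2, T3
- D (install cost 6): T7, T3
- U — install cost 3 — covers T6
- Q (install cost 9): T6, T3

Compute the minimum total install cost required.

Choose B and D: together they cover T6, T2, T7, T3 — every target.
Total install cost: 5 + 6 = 11.
No cover costs less than 11.

11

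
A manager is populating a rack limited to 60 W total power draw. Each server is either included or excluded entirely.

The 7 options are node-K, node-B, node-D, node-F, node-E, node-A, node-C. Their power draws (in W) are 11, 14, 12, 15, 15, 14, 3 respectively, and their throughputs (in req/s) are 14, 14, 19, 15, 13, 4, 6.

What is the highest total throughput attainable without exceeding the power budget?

68

node-B + node-D + node-F + node-E + node-C: power draw 14 + 12 + 15 + 15 + 3 = 59 ≤ 60, throughput 14 + 19 + 15 + 13 + 6 = 67.
node-K + node-D + node-F + node-E + node-C: power draw 11 + 12 + 15 + 15 + 3 = 56 ≤ 60, throughput 14 + 19 + 15 + 13 + 6 = 67.
node-K + node-B + node-D + node-F + node-C: power draw 11 + 14 + 12 + 15 + 3 = 55 ≤ 60, throughput 14 + 14 + 19 + 15 + 6 = 68.
Best is node-K, node-B, node-D, node-F, and node-C with total throughput 68.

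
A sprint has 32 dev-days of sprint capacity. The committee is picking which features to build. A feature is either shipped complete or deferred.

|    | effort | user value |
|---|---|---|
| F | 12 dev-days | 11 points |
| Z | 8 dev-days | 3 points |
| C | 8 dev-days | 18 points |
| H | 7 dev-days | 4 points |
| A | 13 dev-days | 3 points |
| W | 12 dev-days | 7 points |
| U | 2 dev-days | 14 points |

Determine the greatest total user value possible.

47

This is a 0-1 knapsack instance.
Allowing fractional choices, the relaxed optimum would be about 48.8, but features are indivisible.
F + C + H + U: effort 12 + 8 + 7 + 2 = 29 ≤ 32, user value 11 + 18 + 4 + 14 = 47.
F + Z + C + U: effort 12 + 8 + 8 + 2 = 30 ≤ 32, user value 11 + 3 + 18 + 14 = 46.
Best is F, C, H, and U with total user value 47.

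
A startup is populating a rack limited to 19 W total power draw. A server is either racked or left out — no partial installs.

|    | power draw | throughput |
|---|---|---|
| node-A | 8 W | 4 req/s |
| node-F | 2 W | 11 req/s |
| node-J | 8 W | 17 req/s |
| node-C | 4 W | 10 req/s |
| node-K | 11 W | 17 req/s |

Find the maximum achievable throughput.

Take node-F, node-J, and node-C: power draw 2 + 8 + 4 = 14 ≤ 19, throughput 11 + 17 + 10 = 38.
No feasible combination exceeds this.

38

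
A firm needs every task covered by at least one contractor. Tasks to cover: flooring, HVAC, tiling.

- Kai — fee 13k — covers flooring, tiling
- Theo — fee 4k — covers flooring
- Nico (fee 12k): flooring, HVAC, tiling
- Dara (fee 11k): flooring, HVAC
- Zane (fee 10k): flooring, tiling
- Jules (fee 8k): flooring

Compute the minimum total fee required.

12

The greedy cost-per-new-task heuristic would pick Theo and Nico for 16, but a cheaper cover exists.
Nico alone covers flooring, HVAC, tiling — every task.
Total fee: 12.
No cover costs less than 12.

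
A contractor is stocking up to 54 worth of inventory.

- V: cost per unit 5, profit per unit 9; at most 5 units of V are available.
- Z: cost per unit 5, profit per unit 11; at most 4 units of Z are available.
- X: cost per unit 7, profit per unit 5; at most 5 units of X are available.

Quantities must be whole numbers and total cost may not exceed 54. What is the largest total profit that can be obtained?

This is a bounded integer knapsack.
Take 5×V, 4×Z, and 1×X: cost 52 ≤ 54, profit 5·9 + 4·11 + 1·5 = 94.
Z has the best ratio (11/5) and is taken to its limit of 4; remaining capacity is filled optimally with the others.

94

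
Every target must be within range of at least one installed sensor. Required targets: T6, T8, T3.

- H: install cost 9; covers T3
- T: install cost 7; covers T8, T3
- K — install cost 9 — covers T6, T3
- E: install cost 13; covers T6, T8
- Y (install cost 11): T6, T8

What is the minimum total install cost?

16

Choose T and K: together they cover T6, T8, T3 — every target.
Total install cost: 7 + 9 = 16.
No cover costs less than 16.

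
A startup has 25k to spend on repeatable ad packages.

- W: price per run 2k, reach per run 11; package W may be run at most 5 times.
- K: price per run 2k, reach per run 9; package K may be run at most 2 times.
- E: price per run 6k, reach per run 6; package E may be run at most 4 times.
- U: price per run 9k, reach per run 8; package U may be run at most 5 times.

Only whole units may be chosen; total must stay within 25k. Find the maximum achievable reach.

W has the best ratio (11/2); taking only W gives at most 5×11 = 55 (stopped by the supply cap of 5).
Mixing does better — 5×W, 2×K, and 1×U: price 23 ≤ 25, reach 5·11 + 2·9 + 1·8 = 81.

81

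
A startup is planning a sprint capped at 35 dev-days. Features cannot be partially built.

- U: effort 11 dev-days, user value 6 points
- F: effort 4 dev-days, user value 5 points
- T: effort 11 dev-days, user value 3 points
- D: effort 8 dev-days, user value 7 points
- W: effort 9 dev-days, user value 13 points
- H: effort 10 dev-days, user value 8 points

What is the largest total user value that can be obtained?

33

Allowing fractional choices, the relaxed optimum would be about 35.2, but features are indivisible.
F + D + W + H: effort 4 + 8 + 9 + 10 = 31 ≤ 35, user value 5 + 7 + 13 + 8 = 33.
U + F + D + W: effort 11 + 4 + 8 + 9 = 32 ≤ 35, user value 6 + 5 + 7 + 13 = 31.
U + F + W + H: effort 11 + 4 + 9 + 10 = 34 ≤ 35, user value 6 + 5 + 13 + 8 = 32.
Best is F, D, W, and H with total user value 33.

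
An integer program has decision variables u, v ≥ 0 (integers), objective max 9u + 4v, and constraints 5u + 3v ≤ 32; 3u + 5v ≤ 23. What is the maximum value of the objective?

54

The continuous relaxation peaks at (6.4, 0) with value 57.60; rounding to a feasible lattice point costs some objective.
(u,v)=(6,0) is feasible, giving 54.
(u,v)=(5,1) is feasible, giving 49.
No feasible integer point exceeds 54.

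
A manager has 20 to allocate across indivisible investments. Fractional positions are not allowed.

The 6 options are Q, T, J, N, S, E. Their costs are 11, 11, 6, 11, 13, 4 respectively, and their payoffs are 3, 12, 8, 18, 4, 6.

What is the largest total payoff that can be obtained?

26

Allowing fractional choices, the relaxed optimum would be about 30.7, but investments are indivisible.
J + N: cost 6 + 11 = 17 ≤ 20, payoff 8 + 18 = 26.
N + E: cost 11 + 4 = 15 ≤ 20, payoff 18 + 6 = 24.
T + J: cost 11 + 6 = 17 ≤ 20, payoff 12 + 8 = 20.
Best is J and N with total payoff 26.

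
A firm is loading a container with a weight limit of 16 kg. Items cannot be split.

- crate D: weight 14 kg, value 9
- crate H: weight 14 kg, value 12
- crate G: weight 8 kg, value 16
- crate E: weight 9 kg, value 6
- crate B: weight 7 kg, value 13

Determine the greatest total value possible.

Allowing fractional choices, the relaxed optimum would be about 29.9, but items are indivisible.
crate G: weight 8 ≤ 16, value 16.
crate E + crate B: weight 9 + 7 = 16 ≤ 16, value 6 + 13 = 19.
crate G + crate B: weight 8 + 7 = 15 ≤ 16, value 16 + 13 = 29.
Best is crate G and crate B with total value 29.

29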